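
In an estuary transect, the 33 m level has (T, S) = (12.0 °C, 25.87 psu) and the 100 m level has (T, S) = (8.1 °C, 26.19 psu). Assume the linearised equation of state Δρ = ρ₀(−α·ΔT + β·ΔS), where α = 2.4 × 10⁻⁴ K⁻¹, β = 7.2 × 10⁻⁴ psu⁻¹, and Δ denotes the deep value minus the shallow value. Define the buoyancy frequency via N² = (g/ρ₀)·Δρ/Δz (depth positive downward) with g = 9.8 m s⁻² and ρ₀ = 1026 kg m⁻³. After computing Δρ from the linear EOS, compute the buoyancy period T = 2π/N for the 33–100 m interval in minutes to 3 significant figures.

ΔT = -3.9 K, ΔS = +0.32 psu (deep − shallow).
Δρ/ρ₀ = −αΔT + βΔS = 9.36 × 10⁻⁴ + 2.304 × 10⁻⁴ = 1.1664 × 10⁻³, so Δρ ≈ 1.197 kg m⁻³.
N² = (g/ρ₀)·Δρ/Δz = g·(Δρ/ρ₀)/Δz = 9.8 × 1.1664 × 10⁻³ / 67 = 1.7061 × 10⁻⁴ s⁻².
N = √(1.7061 × 10⁻⁴) = 0.013062 rad s⁻¹ → T = 2π/N = 481.03 s = 8.0172 min ≈ 8.02 min.

8.02 min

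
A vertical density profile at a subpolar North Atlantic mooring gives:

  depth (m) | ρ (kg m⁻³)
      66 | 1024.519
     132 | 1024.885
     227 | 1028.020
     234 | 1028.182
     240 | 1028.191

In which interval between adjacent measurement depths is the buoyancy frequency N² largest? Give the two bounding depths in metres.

132–227 m

Compute the density gradient over each adjacent pair:
  66–132 m: Δρ/Δz = 0.366/66 = 5.5 × 10⁻³ kg m⁻⁴
  132–227 m: Δρ/Δz = 3.135/95 = 0.033 kg m⁻⁴
  227–234 m: Δρ/Δz = 0.162/7 = 0.023 kg m⁻⁴
  234–240 m: Δρ/Δz = 0.009/6 = 1.5 × 10⁻³ kg m⁻⁴
The largest gradient is in the 132–227 m interval — the pycnocline.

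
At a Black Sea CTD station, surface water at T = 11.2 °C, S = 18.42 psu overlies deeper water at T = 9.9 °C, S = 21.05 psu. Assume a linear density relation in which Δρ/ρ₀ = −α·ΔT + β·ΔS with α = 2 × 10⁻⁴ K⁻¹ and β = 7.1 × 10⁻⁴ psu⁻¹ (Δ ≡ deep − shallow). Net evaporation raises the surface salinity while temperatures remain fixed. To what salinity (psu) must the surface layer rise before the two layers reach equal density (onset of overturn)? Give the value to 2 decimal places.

21.42 psu

Neutral buoyancy requires −α(T_deep − T_surf) + β(S_deep − S_surf′) = 0.
S_surf′ = S_deep − (α/β)·ΔT = 21.05 − (2 × 10⁻⁴/7.1 × 10⁻⁴)·(-1.3) = 21.4162 psu.
Increase required: 21.4162 − 18.42 = 2.9962 psu.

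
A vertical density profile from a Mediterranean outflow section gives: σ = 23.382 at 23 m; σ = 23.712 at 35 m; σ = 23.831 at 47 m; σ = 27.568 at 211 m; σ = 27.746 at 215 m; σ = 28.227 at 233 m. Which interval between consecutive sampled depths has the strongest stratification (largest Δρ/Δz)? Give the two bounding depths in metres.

Compute the density gradient over each adjacent pair:
  23–35 m: Δρ/Δz = 0.330/12 = 0.028 kg m⁻⁴
  35–47 m: Δρ/Δz = 0.119/12 = 9.9 × 10⁻³ kg m⁻⁴
  47–211 m: Δρ/Δz = 3.737/164 = 0.023 kg m⁻⁴
  211–215 m: Δρ/Δz = 0.178/4 = 0.044 kg m⁻⁴
  215–233 m: Δρ/Δz = 0.481/18 = 0.027 kg m⁻⁴
The largest gradient is in the 211–215 m interval — the pycnocline.

211–215 m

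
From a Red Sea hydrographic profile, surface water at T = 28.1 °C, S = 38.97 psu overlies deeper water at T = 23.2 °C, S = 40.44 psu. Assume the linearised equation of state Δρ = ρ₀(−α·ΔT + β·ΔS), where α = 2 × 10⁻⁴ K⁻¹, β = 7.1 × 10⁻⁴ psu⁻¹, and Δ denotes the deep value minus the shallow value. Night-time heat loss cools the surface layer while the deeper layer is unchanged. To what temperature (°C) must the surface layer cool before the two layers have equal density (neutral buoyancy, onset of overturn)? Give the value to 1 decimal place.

18.0 °C

Neutral buoyancy requires Δρ = 0, i.e. −α(T_deep − T_surf′) + β(S_deep − S_surf) = 0.
T_surf′ = T_deep − (β/α)·ΔS = 23.2 − (7.1 × 10⁻⁴/2 × 10⁻⁴)·(+1.47) = 17.982 °C.
Cooling required: 28.1 − (17.982) = 10.118 °C.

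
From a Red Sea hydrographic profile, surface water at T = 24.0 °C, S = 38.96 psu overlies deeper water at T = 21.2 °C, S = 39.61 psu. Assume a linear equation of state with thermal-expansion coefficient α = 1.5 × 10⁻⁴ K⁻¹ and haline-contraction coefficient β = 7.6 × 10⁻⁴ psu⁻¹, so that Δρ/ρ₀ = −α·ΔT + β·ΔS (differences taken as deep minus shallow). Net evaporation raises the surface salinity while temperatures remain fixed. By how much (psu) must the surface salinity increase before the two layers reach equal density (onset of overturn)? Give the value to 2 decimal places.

Neutral buoyancy requires −α(T_deep − T_surf) + β(S_deep − S_surf′) = 0.
S_surf′ = S_deep − (α/β)·ΔT = 39.61 − (1.5 × 10⁻⁴/7.6 × 10⁻⁴)·(-2.8) = 40.1626 psu.
Increase required: 40.1626 − 38.96 = 1.2026 psu.

1.20 psu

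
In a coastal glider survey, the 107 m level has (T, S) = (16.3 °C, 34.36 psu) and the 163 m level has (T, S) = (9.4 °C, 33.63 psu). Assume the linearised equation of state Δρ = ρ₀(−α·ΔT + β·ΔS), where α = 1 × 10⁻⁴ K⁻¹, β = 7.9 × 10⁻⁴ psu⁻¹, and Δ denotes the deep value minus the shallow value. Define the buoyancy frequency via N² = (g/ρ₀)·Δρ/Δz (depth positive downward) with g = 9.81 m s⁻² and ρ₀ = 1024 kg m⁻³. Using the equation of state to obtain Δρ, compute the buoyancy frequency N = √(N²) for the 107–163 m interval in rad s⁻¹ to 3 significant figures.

4.46 × 10⁻³ rad s⁻¹

ΔT = -6.9 K, ΔS = -0.73 psu (deep − shallow).
Δρ/ρ₀ = −αΔT + βΔS = 6.90 × 10⁻⁴ − 5.767 × 10⁻⁴ = 1.133 × 10⁻⁴, so Δρ ≈ 0.1160 kg m⁻³.
N² = (g/ρ₀)·Δρ/Δz = g·(Δρ/ρ₀)/Δz = 9.81 × 1.133 × 10⁻⁴ / 56 = 1.9848 × 10⁻⁵ s⁻².
N = √(1.9848 × 10⁻⁵) = 4.4551 × 10⁻³ rad s⁻¹ ≈ 4.46 × 10⁻³ rad s⁻¹.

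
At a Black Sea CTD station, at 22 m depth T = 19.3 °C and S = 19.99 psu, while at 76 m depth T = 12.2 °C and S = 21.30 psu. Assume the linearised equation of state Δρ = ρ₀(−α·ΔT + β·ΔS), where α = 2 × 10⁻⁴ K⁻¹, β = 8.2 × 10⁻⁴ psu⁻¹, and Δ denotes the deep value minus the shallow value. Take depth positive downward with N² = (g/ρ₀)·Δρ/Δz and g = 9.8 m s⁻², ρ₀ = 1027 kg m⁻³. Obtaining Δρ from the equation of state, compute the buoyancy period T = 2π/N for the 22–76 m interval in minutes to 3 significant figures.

4.92 min

ΔT = -7.1 K, ΔS = +1.31 psu (deep − shallow).
Δρ/ρ₀ = −αΔT + βΔS = 1.42 × 10⁻³ + 1.0742 × 10⁻³ = 2.4942 × 10⁻³, so Δρ ≈ 2.562 kg m⁻³.
N² = (g/ρ₀)·Δρ/Δz = g·(Δρ/ρ₀)/Δz = 9.8 × 2.4942 × 10⁻³ / 54 = 4.5265 × 10⁻⁴ s⁻².
N = √(4.5265 × 10⁻⁴) = 0.021276 rad s⁻¹ → T = 2π/N = 295.32 s = 4.9220 min ≈ 4.92 min.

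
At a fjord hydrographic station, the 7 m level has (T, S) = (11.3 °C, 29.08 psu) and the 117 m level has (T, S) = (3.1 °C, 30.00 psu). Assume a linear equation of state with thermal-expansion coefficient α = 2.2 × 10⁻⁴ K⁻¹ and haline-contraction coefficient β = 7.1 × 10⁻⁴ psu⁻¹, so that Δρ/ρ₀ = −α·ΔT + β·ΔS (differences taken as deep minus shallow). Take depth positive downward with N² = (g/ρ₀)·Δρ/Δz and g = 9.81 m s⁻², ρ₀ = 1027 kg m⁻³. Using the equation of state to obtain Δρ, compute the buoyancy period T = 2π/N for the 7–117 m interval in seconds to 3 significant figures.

ΔT = -8.2 K, ΔS = +0.92 psu (deep − shallow).
Δρ/ρ₀ = −αΔT + βΔS = 1.804 × 10⁻³ + 6.532 × 10⁻⁴ = 2.4572 × 10⁻³, so Δρ ≈ 2.524 kg m⁻³.
N² = (g/ρ₀)·Δρ/Δz = g·(Δρ/ρ₀)/Δz = 9.81 × 2.4572 × 10⁻³ / 110 = 2.1914 × 10⁻⁴ s⁻².
N = √(2.1914 × 10⁻⁴) = 0.014803 rad s⁻¹ → T = 2π/N = 424.45 s ≈ 424 s.

424 s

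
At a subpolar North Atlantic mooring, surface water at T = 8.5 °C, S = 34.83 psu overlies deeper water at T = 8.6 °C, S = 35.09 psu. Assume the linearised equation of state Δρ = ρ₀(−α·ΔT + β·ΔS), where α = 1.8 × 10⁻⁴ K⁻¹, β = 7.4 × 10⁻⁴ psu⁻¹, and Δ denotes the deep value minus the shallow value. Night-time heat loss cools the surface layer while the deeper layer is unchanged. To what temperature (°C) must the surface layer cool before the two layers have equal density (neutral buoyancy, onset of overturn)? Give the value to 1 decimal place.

Neutral buoyancy requires Δρ = 0, i.e. −α(T_deep − T_surf′) + β(S_deep − S_surf) = 0.
T_surf′ = T_deep − (β/α)·ΔS = 8.6 − (7.4 × 10⁻⁴/1.8 × 10⁻⁴)·(+0.26) = 7.531 °C.
Cooling required: 8.5 − (7.531) = 0.969 °C.

7.5 °C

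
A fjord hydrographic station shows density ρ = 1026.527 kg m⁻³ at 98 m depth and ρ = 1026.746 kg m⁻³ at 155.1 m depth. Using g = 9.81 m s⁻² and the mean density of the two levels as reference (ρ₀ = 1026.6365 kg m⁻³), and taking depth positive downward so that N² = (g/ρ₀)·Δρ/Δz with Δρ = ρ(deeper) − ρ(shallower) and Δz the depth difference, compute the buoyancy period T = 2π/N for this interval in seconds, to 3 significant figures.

1.04 × 10³ s

Δρ = 1026.746 − 1026.527 = 0.219 kg m⁻³ over Δz = 155.1 − 98 = 57.1 m.
N² = (9.81/1026.6365) × (0.219/57.1) = 3.6649 × 10⁻⁵ s⁻².
N = √(3.6649 × 10⁻⁵) = 6.0538 × 10⁻³ rad s⁻¹, so T = 2π/N = 1.0379 × 10³ s ≈ 1.04 × 10³ s.
A positive N² confirms static stability across the interval.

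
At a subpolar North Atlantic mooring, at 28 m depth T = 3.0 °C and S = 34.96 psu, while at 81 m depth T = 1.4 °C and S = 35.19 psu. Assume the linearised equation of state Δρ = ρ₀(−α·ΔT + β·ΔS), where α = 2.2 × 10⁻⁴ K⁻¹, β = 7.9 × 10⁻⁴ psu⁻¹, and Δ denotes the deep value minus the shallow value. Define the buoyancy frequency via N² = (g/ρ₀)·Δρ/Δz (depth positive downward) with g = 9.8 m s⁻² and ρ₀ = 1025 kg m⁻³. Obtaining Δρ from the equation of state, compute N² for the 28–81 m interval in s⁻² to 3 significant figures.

ΔT = -1.6 K, ΔS = +0.23 psu (deep − shallow).
Δρ/ρ₀ = −αΔT + βΔS = 3.52 × 10⁻⁴ + 1.817 × 10⁻⁴ = 5.337 × 10⁻⁴, so Δρ ≈ 0.5470 kg m⁻³.
N² = (g/ρ₀)·Δρ/Δz = g·(Δρ/ρ₀)/Δz = 9.8 × 5.337 × 10⁻⁴ / 53 = 9.8684 × 10⁻⁵ s⁻² ≈ 9.87 × 10⁻⁵ s⁻².

9.87 × 10⁻⁵ s⁻²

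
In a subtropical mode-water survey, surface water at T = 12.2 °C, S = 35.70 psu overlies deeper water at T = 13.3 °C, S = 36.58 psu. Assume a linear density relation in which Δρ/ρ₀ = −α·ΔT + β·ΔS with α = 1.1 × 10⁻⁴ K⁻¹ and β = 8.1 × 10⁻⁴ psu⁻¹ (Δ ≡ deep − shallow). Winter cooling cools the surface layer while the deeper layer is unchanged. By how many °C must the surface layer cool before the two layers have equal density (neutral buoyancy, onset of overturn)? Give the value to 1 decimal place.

Neutral buoyancy requires Δρ = 0, i.e. −α(T_deep − T_surf′) + β(S_deep − S_surf) = 0.
T_surf′ = T_deep − (β/α)·ΔS = 13.3 − (8.1 × 10⁻⁴/1.1 × 10⁻⁴)·(+0.88) = 6.820 °C.
Cooling required: 12.2 − (6.820) = 5.380 °C.

5.4 °C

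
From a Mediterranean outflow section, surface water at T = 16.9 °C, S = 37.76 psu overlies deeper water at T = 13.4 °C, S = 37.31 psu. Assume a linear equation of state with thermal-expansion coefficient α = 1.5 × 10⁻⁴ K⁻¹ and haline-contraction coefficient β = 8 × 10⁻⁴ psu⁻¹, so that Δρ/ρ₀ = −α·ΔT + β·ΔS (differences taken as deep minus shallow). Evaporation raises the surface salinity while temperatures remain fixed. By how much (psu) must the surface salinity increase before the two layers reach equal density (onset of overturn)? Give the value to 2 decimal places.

0.21 psu

Neutral buoyancy requires −α(T_deep − T_surf) + β(S_deep − S_surf′) = 0.
S_surf′ = S_deep − (α/β)·ΔT = 37.31 − (1.5 × 10⁻⁴/8 × 10⁻⁴)·(-3.5) = 37.9663 psu.
Increase required: 37.9663 − 37.76 = 0.2063 psu.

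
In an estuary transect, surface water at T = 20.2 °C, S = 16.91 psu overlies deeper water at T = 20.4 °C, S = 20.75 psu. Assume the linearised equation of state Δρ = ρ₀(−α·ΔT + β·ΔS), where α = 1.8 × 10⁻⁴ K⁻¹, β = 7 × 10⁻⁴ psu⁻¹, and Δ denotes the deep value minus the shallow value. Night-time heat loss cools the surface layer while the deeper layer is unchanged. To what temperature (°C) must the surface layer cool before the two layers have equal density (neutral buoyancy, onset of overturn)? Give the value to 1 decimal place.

Neutral buoyancy requires Δρ = 0, i.e. −α(T_deep − T_surf′) + β(S_deep − S_surf) = 0.
T_surf′ = T_deep − (β/α)·ΔS = 20.4 − (7 × 10⁻⁴/1.8 × 10⁻⁴)·(+3.84) = 5.467 °C.
Cooling required: 20.2 − (5.467) = 14.733 °C.

5.5 °C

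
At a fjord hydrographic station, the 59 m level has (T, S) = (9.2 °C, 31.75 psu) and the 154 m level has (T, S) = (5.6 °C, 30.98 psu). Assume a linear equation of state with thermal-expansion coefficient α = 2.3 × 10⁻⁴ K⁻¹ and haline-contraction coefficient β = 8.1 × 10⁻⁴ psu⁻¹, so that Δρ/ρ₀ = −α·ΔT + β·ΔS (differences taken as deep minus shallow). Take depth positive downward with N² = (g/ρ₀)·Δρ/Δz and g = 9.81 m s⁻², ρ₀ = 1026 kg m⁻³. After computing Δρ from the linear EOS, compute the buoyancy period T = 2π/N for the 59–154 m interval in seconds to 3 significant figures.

1.37 × 10³ s

ΔT = -3.6 K, ΔS = -0.77 psu (deep − shallow).
Δρ/ρ₀ = −αΔT + βΔS = 8.28 × 10⁻⁴ − 6.237 × 10⁻⁴ = 2.043 × 10⁻⁴, so Δρ ≈ 0.2096 kg m⁻³.
N² = (g/ρ₀)·Δρ/Δz = g·(Δρ/ρ₀)/Δz = 9.81 × 2.043 × 10⁻⁴ / 95 = 2.1097 × 10⁻⁵ s⁻².
N = √(2.1097 × 10⁻⁵) = 4.5931 × 10⁻³ rad s⁻¹ → T = 2π/N = 1.3680 × 10³ s ≈ 1.37 × 10³ s.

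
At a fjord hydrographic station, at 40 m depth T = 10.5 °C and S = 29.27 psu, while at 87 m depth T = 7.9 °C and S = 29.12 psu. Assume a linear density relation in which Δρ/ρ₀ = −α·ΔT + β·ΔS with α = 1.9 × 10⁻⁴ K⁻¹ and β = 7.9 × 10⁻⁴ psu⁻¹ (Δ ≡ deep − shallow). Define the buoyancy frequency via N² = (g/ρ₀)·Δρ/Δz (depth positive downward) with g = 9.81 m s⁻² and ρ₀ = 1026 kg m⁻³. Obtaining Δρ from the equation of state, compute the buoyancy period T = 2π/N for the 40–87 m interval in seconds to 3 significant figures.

ΔT = -2.6 K, ΔS = -0.15 psu (deep − shallow).
Δρ/ρ₀ = −αΔT + βΔS = 4.94 × 10⁻⁴ − 1.185 × 10⁻⁴ = 3.755 × 10⁻⁴, so Δρ ≈ 0.3853 kg m⁻³.
N² = (g/ρ₀)·Δρ/Δz = g·(Δρ/ρ₀)/Δz = 9.81 × 3.755 × 10⁻⁴ / 47 = 7.8376 × 10⁻⁵ s⁻².
N = √(7.8376 × 10⁻⁵) = 8.8530 × 10⁻³ rad s⁻¹ → T = 2π/N = 709.72 s ≈ 710 s.

710 s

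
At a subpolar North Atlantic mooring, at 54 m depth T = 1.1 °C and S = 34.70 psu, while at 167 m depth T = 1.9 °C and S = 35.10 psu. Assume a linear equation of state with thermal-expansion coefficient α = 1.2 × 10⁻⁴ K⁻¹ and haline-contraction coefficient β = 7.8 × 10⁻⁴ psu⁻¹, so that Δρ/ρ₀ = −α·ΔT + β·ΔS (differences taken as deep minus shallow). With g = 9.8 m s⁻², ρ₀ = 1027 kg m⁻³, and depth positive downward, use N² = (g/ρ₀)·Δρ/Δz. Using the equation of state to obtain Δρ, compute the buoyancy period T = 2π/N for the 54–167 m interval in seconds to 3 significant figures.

1.45 × 10³ s

ΔT = +0.8 K, ΔS = +0.40 psu (deep − shallow).
Δρ/ρ₀ = −αΔT + βΔS = -9.60 × 10⁻⁵ + 3.12 × 10⁻⁴ = 2.16 × 10⁻⁴, so Δρ ≈ 0.2218 kg m⁻³.
N² = (g/ρ₀)·Δρ/Δz = g·(Δρ/ρ₀)/Δz = 9.8 × 2.16 × 10⁻⁴ / 113 = 1.8733 × 10⁻⁵ s⁻².
N = √(1.8733 × 10⁻⁵) = 4.3282 × 10⁻³ rad s⁻¹ → T = 2π/N = 1.4517 × 10³ s ≈ 1.45 × 10³ s.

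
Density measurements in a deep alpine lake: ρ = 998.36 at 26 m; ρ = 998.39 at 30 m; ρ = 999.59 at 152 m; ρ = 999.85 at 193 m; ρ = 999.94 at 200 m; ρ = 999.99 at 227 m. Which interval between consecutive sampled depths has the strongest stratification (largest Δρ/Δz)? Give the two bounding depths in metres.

Compute the density gradient over each adjacent pair:
  26–30 m: Δρ/Δz = 0.03/4 = 7.5 × 10⁻³ kg m⁻⁴
  30–152 m: Δρ/Δz = 1.20/122 = 9.8 × 10⁻³ kg m⁻⁴
  152–193 m: Δρ/Δz = 0.26/41 = 6.3 × 10⁻³ kg m⁻⁴
  193–200 m: Δρ/Δz = 0.09/7 = 0.013 kg m⁻⁴
  200–227 m: Δρ/Δz = 0.05/27 = 1.9 × 10⁻³ kg m⁻⁴
The largest gradient is in the 193–200 m interval — the pycnocline.

193–200 m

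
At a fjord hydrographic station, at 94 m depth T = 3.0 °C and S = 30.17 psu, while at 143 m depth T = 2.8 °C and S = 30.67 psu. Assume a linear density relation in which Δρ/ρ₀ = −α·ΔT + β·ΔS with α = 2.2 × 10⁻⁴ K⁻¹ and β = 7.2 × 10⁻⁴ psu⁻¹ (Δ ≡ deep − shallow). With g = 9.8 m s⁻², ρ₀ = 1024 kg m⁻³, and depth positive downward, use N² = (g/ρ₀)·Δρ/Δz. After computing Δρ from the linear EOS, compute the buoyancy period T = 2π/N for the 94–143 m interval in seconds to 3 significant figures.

699 s

ΔT = -0.2 K, ΔS = +0.50 psu (deep − shallow).
Δρ/ρ₀ = −αΔT + βΔS = 4.40 × 10⁻⁵ + 3.60 × 10⁻⁴ = 4.04 × 10⁻⁴, so Δρ ≈ 0.4137 kg m⁻³.
N² = (g/ρ₀)·Δρ/Δz = g·(Δρ/ρ₀)/Δz = 9.8 × 4.04 × 10⁻⁴ / 49 = 8.0800 × 10⁻⁵ s⁻².
N = √(8.0800 × 10⁻⁵) = 8.9889 × 10⁻³ rad s⁻¹ → T = 2π/N = 698.99 s ≈ 699 s.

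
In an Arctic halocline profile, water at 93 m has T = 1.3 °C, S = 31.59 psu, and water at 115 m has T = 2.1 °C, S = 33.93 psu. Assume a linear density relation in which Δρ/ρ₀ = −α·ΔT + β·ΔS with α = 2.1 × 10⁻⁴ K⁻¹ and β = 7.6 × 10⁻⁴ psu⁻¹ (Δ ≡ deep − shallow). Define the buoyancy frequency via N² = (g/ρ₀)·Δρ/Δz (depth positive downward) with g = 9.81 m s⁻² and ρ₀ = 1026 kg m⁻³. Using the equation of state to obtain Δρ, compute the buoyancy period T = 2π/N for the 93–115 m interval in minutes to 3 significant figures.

ΔT = +0.8 K, ΔS = +2.34 psu (deep − shallow).
Δρ/ρ₀ = −αΔT + βΔS = -1.68 × 10⁻⁴ + 1.7784 × 10⁻³ = 1.6104 × 10⁻³, so Δρ ≈ 1.652 kg m⁻³.
N² = (g/ρ₀)·Δρ/Δz = g·(Δρ/ρ₀)/Δz = 9.81 × 1.6104 × 10⁻³ / 22 = 7.1809 × 10⁻⁴ s⁻².
N = √(7.1809 × 10⁻⁴) = 0.026797 rad s⁻¹ → T = 2π/N = 234.47 s = 3.9078 min ≈ 3.91 min.

3.91 min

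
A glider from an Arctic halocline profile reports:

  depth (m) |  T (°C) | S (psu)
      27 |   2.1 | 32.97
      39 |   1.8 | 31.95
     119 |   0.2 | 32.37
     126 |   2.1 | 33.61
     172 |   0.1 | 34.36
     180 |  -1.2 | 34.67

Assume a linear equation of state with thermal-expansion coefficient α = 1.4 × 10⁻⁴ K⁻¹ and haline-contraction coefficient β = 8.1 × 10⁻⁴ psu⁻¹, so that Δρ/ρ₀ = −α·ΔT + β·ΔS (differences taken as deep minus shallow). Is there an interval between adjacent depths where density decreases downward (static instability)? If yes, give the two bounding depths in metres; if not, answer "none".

27–39 m

Evaluate Δρ/ρ₀ = −αΔT + βΔS across each adjacent pair:
  27–39 m: −αΔT+βΔS = −(1.4 × 10⁻⁴)(-0.3)+(8.1 × 10⁻⁴)(-1.02) = -7.8 × 10⁻⁴ → UNSTABLE
  39–119 m: −αΔT+βΔS = −(1.4 × 10⁻⁴)(-1.6)+(8.1 × 10⁻⁴)(+0.42) = 5.6 × 10⁻⁴ → stable
  119–126 m: −αΔT+βΔS = −(1.4 × 10⁻⁴)(+1.9)+(8.1 × 10⁻⁴)(+1.24) = 7.4 × 10⁻⁴ → stable
  126–172 m: −αΔT+βΔS = −(1.4 × 10⁻⁴)(-2.0)+(8.1 × 10⁻⁴)(+0.75) = 8.9 × 10⁻⁴ → stable
  172–180 m: −αΔT+βΔS = −(1.4 × 10⁻⁴)(-1.3)+(8.1 × 10⁻⁴)(+0.31) = 4.3 × 10⁻⁴ → stable
The 27–39 m interval has Δρ < 0: lighter water underlies denser water.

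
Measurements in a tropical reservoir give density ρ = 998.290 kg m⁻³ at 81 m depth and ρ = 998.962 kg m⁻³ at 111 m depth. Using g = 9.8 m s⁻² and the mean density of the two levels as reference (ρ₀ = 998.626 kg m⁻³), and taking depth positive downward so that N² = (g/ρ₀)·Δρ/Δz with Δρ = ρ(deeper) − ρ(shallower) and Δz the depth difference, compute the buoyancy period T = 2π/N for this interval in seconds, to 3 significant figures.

424 s

Δρ = 998.962 − 998.290 = 0.672 kg m⁻³ over Δz = 111 − 81 = 30 m.
N² = (9.8/998.626) × (0.672/30) = 2.1982 × 10⁻⁴ s⁻².
N = √(2.1982 × 10⁻⁴) = 0.014826 rad s⁻¹, so T = 2π/N = 423.80 s ≈ 424 s.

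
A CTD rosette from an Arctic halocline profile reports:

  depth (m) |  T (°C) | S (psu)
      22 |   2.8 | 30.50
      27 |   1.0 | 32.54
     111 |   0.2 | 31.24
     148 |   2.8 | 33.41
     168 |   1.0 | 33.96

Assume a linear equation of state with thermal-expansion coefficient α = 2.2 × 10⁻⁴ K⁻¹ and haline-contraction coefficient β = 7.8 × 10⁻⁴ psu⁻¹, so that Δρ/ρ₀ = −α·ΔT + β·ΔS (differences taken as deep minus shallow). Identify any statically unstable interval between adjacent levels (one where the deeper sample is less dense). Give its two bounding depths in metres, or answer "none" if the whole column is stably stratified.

27–111 m

Evaluate Δρ/ρ₀ = −αΔT + βΔS across each adjacent pair:
  22–27 m: −αΔT+βΔS = −(2.2 × 10⁻⁴)(-1.8)+(7.8 × 10⁻⁴)(+2.04) = 2.0 × 10⁻³ → stable
  27–111 m: −αΔT+βΔS = −(2.2 × 10⁻⁴)(-0.8)+(7.8 × 10⁻⁴)(-1.30) = -8.4 × 10⁻⁴ → UNSTABLE
  111–148 m: −αΔT+βΔS = −(2.2 × 10⁻⁴)(+2.6)+(7.8 × 10⁻⁴)(+2.17) = 1.1 × 10⁻³ → stable
  148–168 m: −αΔT+βΔS = −(2.2 × 10⁻⁴)(-1.8)+(7.8 × 10⁻⁴)(+0.55) = 8.2 × 10⁻⁴ → stable
The 27–111 m interval has Δρ < 0: lighter water underlies denser water.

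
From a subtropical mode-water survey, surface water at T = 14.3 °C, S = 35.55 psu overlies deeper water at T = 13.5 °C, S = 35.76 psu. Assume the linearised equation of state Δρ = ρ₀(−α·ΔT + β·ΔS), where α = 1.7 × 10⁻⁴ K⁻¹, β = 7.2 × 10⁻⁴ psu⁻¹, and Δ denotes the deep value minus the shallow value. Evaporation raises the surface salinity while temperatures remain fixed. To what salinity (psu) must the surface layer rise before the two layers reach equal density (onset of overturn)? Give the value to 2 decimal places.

35.95 psu

Neutral buoyancy requires −α(T_deep − T_surf) + β(S_deep − S_surf′) = 0.
S_surf′ = S_deep − (α/β)·ΔT = 35.76 − (1.7 × 10⁻⁴/7.2 × 10⁻⁴)·(-0.8) = 35.9489 psu.
Increase required: 35.9489 − 35.55 = 0.3989 psu.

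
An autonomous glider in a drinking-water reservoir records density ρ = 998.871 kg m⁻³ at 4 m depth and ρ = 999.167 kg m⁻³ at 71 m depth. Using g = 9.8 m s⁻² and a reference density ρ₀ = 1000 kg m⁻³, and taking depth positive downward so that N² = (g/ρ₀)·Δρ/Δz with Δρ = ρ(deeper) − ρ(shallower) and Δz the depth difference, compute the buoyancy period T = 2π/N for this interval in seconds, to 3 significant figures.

Δρ = 999.167 − 998.871 = 0.296 kg m⁻³ over Δz = 71 − 4 = 67 m.
N² = (9.8/1000) × (0.296/67) = 4.3296 × 10⁻⁵ s⁻².
N = √(4.3296 × 10⁻⁵) = 6.5800 × 10⁻³ rad s⁻¹, so T = 2π/N = 954.89 s ≈ 955 s.

955 s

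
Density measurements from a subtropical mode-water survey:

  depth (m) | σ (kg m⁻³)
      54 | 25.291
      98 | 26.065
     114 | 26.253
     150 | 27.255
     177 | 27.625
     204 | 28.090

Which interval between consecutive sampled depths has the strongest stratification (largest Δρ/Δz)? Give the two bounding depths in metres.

114–150 m

Compute the density gradient over each adjacent pair:
  54–98 m: Δρ/Δz = 0.774/44 = 0.018 kg m⁻⁴
  98–114 m: Δρ/Δz = 0.188/16 = 0.012 kg m⁻⁴
  114–150 m: Δρ/Δz = 1.002/36 = 0.028 kg m⁻⁴
  150–177 m: Δρ/Δz = 0.370/27 = 0.014 kg m⁻⁴
  177–204 m: Δρ/Δz = 0.465/27 = 0.017 kg m⁻⁴
The largest gradient is in the 114–150 m interval — the pycnocline.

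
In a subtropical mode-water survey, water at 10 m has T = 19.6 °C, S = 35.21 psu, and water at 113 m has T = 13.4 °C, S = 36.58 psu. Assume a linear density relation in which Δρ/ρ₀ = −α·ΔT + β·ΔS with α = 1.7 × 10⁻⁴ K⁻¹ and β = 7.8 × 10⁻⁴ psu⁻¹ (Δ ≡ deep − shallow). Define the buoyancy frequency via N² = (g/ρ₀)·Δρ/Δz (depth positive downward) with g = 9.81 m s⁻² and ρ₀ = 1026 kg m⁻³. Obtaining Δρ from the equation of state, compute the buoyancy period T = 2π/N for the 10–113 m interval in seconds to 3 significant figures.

ΔT = -6.2 K, ΔS = +1.37 psu (deep − shallow).
Δρ/ρ₀ = −αΔT + βΔS = 1.054 × 10⁻³ + 1.0686 × 10⁻³ = 2.1226 × 10⁻³, so Δρ ≈ 2.178 kg m⁻³.
N² = (g/ρ₀)·Δρ/Δz = g·(Δρ/ρ₀)/Δz = 9.81 × 2.1226 × 10⁻³ / 103 = 2.0216 × 10⁻⁴ s⁻².
N = √(2.0216 × 10⁻⁴) = 0.014218 rad s⁻¹ → T = 2π/N = 441.92 s ≈ 442 s.

442 s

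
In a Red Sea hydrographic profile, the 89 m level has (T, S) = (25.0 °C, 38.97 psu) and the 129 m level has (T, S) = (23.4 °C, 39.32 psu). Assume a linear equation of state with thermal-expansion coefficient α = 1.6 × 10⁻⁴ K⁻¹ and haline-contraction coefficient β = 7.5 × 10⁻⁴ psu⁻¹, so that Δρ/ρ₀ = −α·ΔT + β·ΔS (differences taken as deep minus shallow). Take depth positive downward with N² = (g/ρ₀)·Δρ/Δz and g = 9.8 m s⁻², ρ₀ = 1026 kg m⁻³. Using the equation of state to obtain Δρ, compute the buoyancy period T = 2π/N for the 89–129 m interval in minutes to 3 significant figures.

ΔT = -1.6 K, ΔS = +0.35 psu (deep − shallow).
Δρ/ρ₀ = −αΔT + βΔS = 2.56 × 10⁻⁴ + 2.625 × 10⁻⁴ = 5.185 × 10⁻⁴, so Δρ ≈ 0.5320 kg m⁻³.
N² = (g/ρ₀)·Δρ/Δz = g·(Δρ/ρ₀)/Δz = 9.8 × 5.185 × 10⁻⁴ / 40 = 1.2703 × 10⁻⁴ s⁻².
N = √(1.2703 × 10⁻⁴) = 0.011271 rad s⁻¹ → T = 2π/N = 557.46 s = 9.2910 min ≈ 9.29 min.

9.29 min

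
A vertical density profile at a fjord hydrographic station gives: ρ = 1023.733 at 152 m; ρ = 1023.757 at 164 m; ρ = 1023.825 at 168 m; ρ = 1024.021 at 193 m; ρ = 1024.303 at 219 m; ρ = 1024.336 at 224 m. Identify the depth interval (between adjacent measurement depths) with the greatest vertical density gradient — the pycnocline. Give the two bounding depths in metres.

164–168 m

Compute the density gradient over each adjacent pair:
  152–164 m: Δρ/Δz = 0.024/12 = 2.0 × 10⁻³ kg m⁻⁴
  164–168 m: Δρ/Δz = 0.068/4 = 0.017 kg m⁻⁴
  168–193 m: Δρ/Δz = 0.196/25 = 7.8 × 10⁻³ kg m⁻⁴
  193–219 m: Δρ/Δz = 0.282/26 = 0.011 kg m⁻⁴
  219–224 m: Δρ/Δz = 0.033/5 = 6.6 × 10⁻³ kg m⁻⁴
The largest gradient is in the 164–168 m interval — the pycnocline.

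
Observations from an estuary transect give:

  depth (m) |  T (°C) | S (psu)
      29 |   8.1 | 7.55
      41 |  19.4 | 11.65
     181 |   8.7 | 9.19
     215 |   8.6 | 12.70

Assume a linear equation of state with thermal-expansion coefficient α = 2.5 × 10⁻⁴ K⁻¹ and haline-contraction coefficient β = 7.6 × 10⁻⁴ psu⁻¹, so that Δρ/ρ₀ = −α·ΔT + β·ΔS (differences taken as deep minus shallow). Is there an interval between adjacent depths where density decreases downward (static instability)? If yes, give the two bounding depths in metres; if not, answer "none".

Evaluate Δρ/ρ₀ = −αΔT + βΔS across each adjacent pair:
  29–41 m: −αΔT+βΔS = −(2.5 × 10⁻⁴)(+11.3)+(7.6 × 10⁻⁴)(+4.10) = 2.9 × 10⁻⁴ → stable
  41–181 m: −αΔT+βΔS = −(2.5 × 10⁻⁴)(-10.7)+(7.6 × 10⁻⁴)(-2.46) = 8.1 × 10⁻⁴ → stable
  181–215 m: −αΔT+βΔS = −(2.5 × 10⁻⁴)(-0.1)+(7.6 × 10⁻⁴)(+3.51) = 2.7 × 10⁻³ → stable
Every interval has Δρ > 0: the column is stably stratified throughout.

none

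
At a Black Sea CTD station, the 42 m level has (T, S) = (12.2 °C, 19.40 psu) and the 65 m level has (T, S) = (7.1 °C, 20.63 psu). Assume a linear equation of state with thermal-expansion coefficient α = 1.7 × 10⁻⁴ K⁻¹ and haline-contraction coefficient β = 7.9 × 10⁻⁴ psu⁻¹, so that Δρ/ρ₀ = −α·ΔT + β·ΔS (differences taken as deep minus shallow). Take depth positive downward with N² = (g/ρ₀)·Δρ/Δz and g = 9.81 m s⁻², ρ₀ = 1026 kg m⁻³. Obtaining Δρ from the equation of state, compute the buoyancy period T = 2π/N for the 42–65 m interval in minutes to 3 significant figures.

ΔT = -5.1 K, ΔS = +1.23 psu (deep − shallow).
Δρ/ρ₀ = −αΔT + βΔS = 8.67 × 10⁻⁴ + 9.717 × 10⁻⁴ = 1.8387 × 10⁻³, so Δρ ≈ 1.887 kg m⁻³.
N² = (g/ρ₀)·Δρ/Δz = g·(Δρ/ρ₀)/Δz = 9.81 × 1.8387 × 10⁻³ / 23 = 7.8425 × 10⁻⁴ s⁻².
N = √(7.8425 × 10⁻⁴) = 0.028004 rad s⁻¹ → T = 2π/N = 224.37 s = 3.7395 min ≈ 3.74 min.

3.74 min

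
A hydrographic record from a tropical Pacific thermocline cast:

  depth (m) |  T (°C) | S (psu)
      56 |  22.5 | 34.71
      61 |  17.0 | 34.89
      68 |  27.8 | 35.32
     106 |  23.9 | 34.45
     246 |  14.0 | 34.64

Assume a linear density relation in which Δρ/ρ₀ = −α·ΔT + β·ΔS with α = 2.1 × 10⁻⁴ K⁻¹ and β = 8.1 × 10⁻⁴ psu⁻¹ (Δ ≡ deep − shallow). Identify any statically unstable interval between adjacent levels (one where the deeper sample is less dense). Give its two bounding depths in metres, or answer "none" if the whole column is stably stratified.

Evaluate Δρ/ρ₀ = −αΔT + βΔS across each adjacent pair:
  56–61 m: −αΔT+βΔS = −(2.1 × 10⁻⁴)(-5.5)+(8.1 × 10⁻⁴)(+0.18) = 1.3 × 10⁻³ → stable
  61–68 m: −αΔT+βΔS = −(2.1 × 10⁻⁴)(+10.8)+(8.1 × 10⁻⁴)(+0.43) = -1.9 × 10⁻³ → UNSTABLE
  68–106 m: −αΔT+βΔS = −(2.1 × 10⁻⁴)(-3.9)+(8.1 × 10⁻⁴)(-0.87) = 1.1 × 10⁻⁴ → stable
  106–246 m: −αΔT+βΔS = −(2.1 × 10⁻⁴)(-9.9)+(8.1 × 10⁻⁴)(+0.19) = 2.2 × 10⁻³ → stable
The 61–68 m interval has Δρ < 0: lighter water underlies denser water.

61–68 m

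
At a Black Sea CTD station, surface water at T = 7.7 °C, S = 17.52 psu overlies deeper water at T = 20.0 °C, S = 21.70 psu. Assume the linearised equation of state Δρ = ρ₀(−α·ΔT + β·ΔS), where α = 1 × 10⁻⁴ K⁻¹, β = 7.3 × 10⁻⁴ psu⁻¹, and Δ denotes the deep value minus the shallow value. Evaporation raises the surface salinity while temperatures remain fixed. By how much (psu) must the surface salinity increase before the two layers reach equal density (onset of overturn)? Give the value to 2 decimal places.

2.50 psu

Neutral buoyancy requires −α(T_deep − T_surf) + β(S_deep − S_surf′) = 0.
S_surf′ = S_deep − (α/β)·ΔT = 21.70 − (1 × 10⁻⁴/7.3 × 10⁻⁴)·(+12.3) = 20.0151 psu.
Increase required: 20.0151 − 17.52 = 2.4951 psu.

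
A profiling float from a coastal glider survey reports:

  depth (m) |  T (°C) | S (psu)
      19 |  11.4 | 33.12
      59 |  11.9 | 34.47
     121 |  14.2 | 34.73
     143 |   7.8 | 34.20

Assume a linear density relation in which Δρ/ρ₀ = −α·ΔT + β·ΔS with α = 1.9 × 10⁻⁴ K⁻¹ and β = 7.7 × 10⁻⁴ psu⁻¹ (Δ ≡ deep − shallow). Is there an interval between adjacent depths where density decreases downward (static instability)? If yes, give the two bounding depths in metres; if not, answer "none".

59–121 m

Evaluate Δρ/ρ₀ = −αΔT + βΔS across each adjacent pair:
  19–59 m: −αΔT+βΔS = −(1.9 × 10⁻⁴)(+0.5)+(7.7 × 10⁻⁴)(+1.35) = 9.4 × 10⁻⁴ → stable
  59–121 m: −αΔT+βΔS = −(1.9 × 10⁻⁴)(+2.3)+(7.7 × 10⁻⁴)(+0.26) = -2.4 × 10⁻⁴ → UNSTABLE
  121–143 m: −αΔT+βΔS = −(1.9 × 10⁻⁴)(-6.4)+(7.7 × 10⁻⁴)(-0.53) = 8.1 × 10⁻⁴ → stable
The 59–121 m interval has Δρ < 0: lighter water underlies denser water.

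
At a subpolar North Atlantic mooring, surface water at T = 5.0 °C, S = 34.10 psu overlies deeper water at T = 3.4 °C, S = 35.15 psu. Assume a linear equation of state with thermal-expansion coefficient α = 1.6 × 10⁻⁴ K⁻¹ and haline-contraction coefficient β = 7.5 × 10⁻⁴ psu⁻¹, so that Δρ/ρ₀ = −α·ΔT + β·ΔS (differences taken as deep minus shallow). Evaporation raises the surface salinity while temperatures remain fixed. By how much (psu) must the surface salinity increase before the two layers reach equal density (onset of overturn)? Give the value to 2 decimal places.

1.39 psu

Neutral buoyancy requires −α(T_deep − T_surf) + β(S_deep − S_surf′) = 0.
S_surf′ = S_deep − (α/β)·ΔT = 35.15 − (1.6 × 10⁻⁴/7.5 × 10⁻⁴)·(-1.6) = 35.4913 psu.
Increase required: 35.4913 − 34.10 = 1.3913 psu.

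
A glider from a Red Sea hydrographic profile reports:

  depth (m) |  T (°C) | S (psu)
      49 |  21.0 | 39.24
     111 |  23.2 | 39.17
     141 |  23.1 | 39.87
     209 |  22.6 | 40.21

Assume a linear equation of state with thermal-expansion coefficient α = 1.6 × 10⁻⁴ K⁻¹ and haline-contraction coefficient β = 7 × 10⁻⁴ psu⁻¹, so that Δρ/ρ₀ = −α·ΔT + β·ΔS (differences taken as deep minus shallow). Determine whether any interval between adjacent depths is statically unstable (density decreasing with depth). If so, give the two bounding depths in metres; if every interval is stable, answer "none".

49–111 m

Evaluate Δρ/ρ₀ = −αΔT + βΔS across each adjacent pair:
  49–111 m: −αΔT+βΔS = −(1.6 × 10⁻⁴)(+2.2)+(7 × 10⁻⁴)(-0.07) = -4.0 × 10⁻⁴ → UNSTABLE
  111–141 m: −αΔT+βΔS = −(1.6 × 10⁻⁴)(-0.1)+(7 × 10⁻⁴)(+0.70) = 5.1 × 10⁻⁴ → stable
  141–209 m: −αΔT+βΔS = −(1.6 × 10⁻⁴)(-0.5)+(7 × 10⁻⁴)(+0.34) = 3.2 × 10⁻⁴ → stable
The 49–111 m interval has Δρ < 0: lighter water underlies denser water.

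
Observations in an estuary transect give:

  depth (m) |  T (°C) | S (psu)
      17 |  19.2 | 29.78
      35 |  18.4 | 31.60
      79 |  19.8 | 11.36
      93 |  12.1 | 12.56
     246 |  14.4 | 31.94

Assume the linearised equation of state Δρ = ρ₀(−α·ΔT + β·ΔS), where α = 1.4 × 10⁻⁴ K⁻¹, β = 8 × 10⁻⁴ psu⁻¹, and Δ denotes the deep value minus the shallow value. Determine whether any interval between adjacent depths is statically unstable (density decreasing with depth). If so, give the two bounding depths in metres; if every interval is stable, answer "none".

35–79 m

Evaluate Δρ/ρ₀ = −αΔT + βΔS across each adjacent pair:
  17–35 m: −αΔT+βΔS = −(1.4 × 10⁻⁴)(-0.8)+(8 × 10⁻⁴)(+1.82) = 1.6 × 10⁻³ → stable
  35–79 m: −αΔT+βΔS = −(1.4 × 10⁻⁴)(+1.4)+(8 × 10⁻⁴)(-20.24) = -0.016 → UNSTABLE
  79–93 m: −αΔT+βΔS = −(1.4 × 10⁻⁴)(-7.7)+(8 × 10⁻⁴)(+1.20) = 2.0 × 10⁻³ → stable
  93–246 m: −αΔT+βΔS = −(1.4 × 10⁻⁴)(+2.3)+(8 × 10⁻⁴)(+19.38) = 0.015 → stable
The 35–79 m interval has Δρ < 0: lighter water underlies denser water.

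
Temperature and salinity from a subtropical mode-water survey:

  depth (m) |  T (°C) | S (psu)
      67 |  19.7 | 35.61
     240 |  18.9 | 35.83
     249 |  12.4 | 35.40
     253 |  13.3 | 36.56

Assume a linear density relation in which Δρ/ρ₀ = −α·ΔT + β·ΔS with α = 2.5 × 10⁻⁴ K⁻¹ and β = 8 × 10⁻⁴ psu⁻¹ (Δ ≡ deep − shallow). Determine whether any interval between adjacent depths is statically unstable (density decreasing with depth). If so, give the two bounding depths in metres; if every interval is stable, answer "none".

Evaluate Δρ/ρ₀ = −αΔT + βΔS across each adjacent pair:
  67–240 m: −αΔT+βΔS = −(2.5 × 10⁻⁴)(-0.8)+(8 × 10⁻⁴)(+0.22) = 3.8 × 10⁻⁴ → stable
  240–249 m: −αΔT+βΔS = −(2.5 × 10⁻⁴)(-6.5)+(8 × 10⁻⁴)(-0.43) = 1.3 × 10⁻³ → stable
  249–253 m: −αΔT+βΔS = −(2.5 × 10⁻⁴)(+0.9)+(8 × 10⁻⁴)(+1.16) = 7.0 × 10⁻⁴ → stable
Every interval has Δρ > 0: the column is stably stratified throughout.

none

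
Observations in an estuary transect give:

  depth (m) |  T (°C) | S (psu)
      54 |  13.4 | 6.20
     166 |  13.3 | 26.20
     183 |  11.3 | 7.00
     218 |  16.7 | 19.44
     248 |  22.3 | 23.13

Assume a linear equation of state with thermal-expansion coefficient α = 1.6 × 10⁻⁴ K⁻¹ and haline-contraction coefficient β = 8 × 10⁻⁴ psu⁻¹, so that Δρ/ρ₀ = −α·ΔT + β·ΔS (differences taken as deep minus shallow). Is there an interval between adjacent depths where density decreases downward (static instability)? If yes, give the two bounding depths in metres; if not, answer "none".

166–183 m

Evaluate Δρ/ρ₀ = −αΔT + βΔS across each adjacent pair:
  54–166 m: −αΔT+βΔS = −(1.6 × 10⁻⁴)(-0.1)+(8 × 10⁻⁴)(+20.00) = 0.016 → stable
  166–183 m: −αΔT+βΔS = −(1.6 × 10⁻⁴)(-2.0)+(8 × 10⁻⁴)(-19.20) = -0.015 → UNSTABLE
  183–218 m: −αΔT+βΔS = −(1.6 × 10⁻⁴)(+5.4)+(8 × 10⁻⁴)(+12.44) = 9.1 × 10⁻³ → stable
  218–248 m: −αΔT+βΔS = −(1.6 × 10⁻⁴)(+5.6)+(8 × 10⁻⁴)(+3.69) = 2.1 × 10⁻³ → stable
The 166–183 m interval has Δρ < 0: lighter water underlies denser water.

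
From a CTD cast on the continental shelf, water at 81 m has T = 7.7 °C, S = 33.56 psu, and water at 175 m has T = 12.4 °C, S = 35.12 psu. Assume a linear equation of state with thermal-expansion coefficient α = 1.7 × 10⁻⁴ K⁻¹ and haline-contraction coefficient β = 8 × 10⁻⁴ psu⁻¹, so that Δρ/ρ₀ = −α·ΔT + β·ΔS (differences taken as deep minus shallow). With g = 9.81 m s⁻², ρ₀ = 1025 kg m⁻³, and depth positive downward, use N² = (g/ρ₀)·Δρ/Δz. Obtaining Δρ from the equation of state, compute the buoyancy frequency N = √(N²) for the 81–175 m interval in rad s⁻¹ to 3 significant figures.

6.85 × 10⁻³ rad s⁻¹

ΔT = +4.7 K, ΔS = +1.56 psu (deep − shallow).
Δρ/ρ₀ = −αΔT + βΔS = -7.99 × 10⁻⁴ + 1.248 × 10⁻³ = 4.49 × 10⁻⁴, so Δρ ≈ 0.4602 kg m⁻³.
N² = (g/ρ₀)·Δρ/Δz = g·(Δρ/ρ₀)/Δz = 9.81 × 4.49 × 10⁻⁴ / 94 = 4.6858 × 10⁻⁵ s⁻².
N = √(4.6858 × 10⁻⁵) = 6.8453 × 10⁻³ rad s⁻¹ ≈ 6.85 × 10⁻³ rad s⁻¹.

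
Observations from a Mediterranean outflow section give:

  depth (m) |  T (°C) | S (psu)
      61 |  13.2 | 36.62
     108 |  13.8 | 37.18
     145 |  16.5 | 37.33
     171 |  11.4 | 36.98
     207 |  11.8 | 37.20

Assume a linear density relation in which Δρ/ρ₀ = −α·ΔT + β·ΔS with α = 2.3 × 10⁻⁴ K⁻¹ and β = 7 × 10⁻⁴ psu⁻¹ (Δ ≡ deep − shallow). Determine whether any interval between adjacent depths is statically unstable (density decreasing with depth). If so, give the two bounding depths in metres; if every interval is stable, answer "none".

108–145 m

Evaluate Δρ/ρ₀ = −αΔT + βΔS across each adjacent pair:
  61–108 m: −αΔT+βΔS = −(2.3 × 10⁻⁴)(+0.6)+(7 × 10⁻⁴)(+0.56) = 2.5 × 10⁻⁴ → stable
  108–145 m: −αΔT+βΔS = −(2.3 × 10⁻⁴)(+2.7)+(7 × 10⁻⁴)(+0.15) = -5.2 × 10⁻⁴ → UNSTABLE
  145–171 m: −αΔT+βΔS = −(2.3 × 10⁻⁴)(-5.1)+(7 × 10⁻⁴)(-0.35) = 9.3 × 10⁻⁴ → stable
  171–207 m: −αΔT+βΔS = −(2.3 × 10⁻⁴)(+0.4)+(7 × 10⁻⁴)(+0.22) = 6.2 × 10⁻⁵ → stable
The 108–145 m interval has Δρ < 0: lighter water underlies denser water.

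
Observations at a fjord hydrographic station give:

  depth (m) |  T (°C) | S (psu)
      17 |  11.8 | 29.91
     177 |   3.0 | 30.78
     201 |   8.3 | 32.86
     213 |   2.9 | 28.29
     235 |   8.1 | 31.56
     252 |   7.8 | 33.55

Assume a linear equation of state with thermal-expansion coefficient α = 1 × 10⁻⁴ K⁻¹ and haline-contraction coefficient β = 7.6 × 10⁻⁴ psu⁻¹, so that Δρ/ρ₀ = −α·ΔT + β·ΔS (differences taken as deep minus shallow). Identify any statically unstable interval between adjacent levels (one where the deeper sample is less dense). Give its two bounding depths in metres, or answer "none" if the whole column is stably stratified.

Evaluate Δρ/ρ₀ = −αΔT + βΔS across each adjacent pair:
  17–177 m: −αΔT+βΔS = −(1 × 10⁻⁴)(-8.8)+(7.6 × 10⁻⁴)(+0.87) = 1.5 × 10⁻³ → stable
  177–201 m: −αΔT+βΔS = −(1 × 10⁻⁴)(+5.3)+(7.6 × 10⁻⁴)(+2.08) = 1.1 × 10⁻³ → stable
  201–213 m: −αΔT+βΔS = −(1 × 10⁻⁴)(-5.4)+(7.6 × 10⁻⁴)(-4.57) = -2.9 × 10⁻³ → UNSTABLE
  213–235 m: −αΔT+βΔS = −(1 × 10⁻⁴)(+5.2)+(7.6 × 10⁻⁴)(+3.27) = 2.0 × 10⁻³ → stable
  235–252 m: −αΔT+βΔS = −(1 × 10⁻⁴)(-0.3)+(7.6 × 10⁻⁴)(+1.99) = 1.5 × 10⁻³ → stable
The 201–213 m interval has Δρ < 0: lighter water underlies denser water.

201–213 m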